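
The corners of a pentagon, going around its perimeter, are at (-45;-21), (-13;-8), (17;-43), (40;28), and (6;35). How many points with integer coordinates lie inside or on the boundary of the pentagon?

2835

Using the shoelace formula, 2A = |((-45)·(-8) − (-13)·(-21)) + ((-13)·(-43) − 17·(-8)) + (17·28 − 40·(-43)) + (40·35 − 6·28) + (6·(-21) − (-45)·35)| = 5659, so the area is 5659/2.
Along each edge there are gcd(|Δx|,|Δy|)+1 lattice points, so counting each shared vertex once the boundary has gcd(32,13) + gcd(30,35) + gcd(23,71) + gcd(34,7) + gcd(51,56) = 1+5+1+1+1 = 9.
Pick's theorem gives I = A − B/2 + 1 = 5659/2 − 9/2 + 1 = 2826, so the closed region contains I + B = 2826 + 9 = 2835 lattice points.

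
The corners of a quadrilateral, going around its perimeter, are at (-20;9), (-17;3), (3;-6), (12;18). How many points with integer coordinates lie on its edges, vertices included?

8

Summing gcd(|Δx|,|Δy|) over the edges gives the boundary count: gcd(3,6) + gcd(20,9) + gcd(9,24) + gcd(32,9) = 3+1+3+1 = 8.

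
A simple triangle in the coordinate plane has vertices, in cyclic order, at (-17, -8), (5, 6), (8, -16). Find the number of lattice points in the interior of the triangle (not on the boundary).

By the shoelace formula, twice the signed area is |[(-17)·6 − 5·(-8)] + [5·(-16) − 8·6] + [8·(-8) − (-17)·(-16)]| = 526, so the area is 263.
The number of boundary lattice points is Σ gcd(|Δx|,|Δy|) = gcd(22,14) + gcd(3,22) + gcd(25,8) = 2+1+1 = 4.
Pick's theorem gives I = A − B/2 + 1 = 263 − 4/2 + 1 = 262.

262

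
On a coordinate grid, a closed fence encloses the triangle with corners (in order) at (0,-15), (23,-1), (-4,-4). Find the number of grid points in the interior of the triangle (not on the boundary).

153

Using the shoelace formula, 2A = |(0·(-1) − 23·(-15)) + (23·(-4) − (-4)·(-1)) + ((-4)·(-15) − 0·(-4))| = 309, so the area is 309/2.
Summing gcd(|Δx|,|Δy|) over the edges gives the boundary count: gcd(23,14) + gcd(27,3) + gcd(4,11) = 1+3+1 = 5.
Pick's theorem gives I = A − B/2 + 1 = 309/2 − 5/2 + 1 = 153.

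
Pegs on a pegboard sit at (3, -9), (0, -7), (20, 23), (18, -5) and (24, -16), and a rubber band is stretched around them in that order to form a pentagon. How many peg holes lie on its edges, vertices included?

Summing gcd(|Δx|,|Δy|) over the edges gives the boundary count: gcd(3,2) + gcd(20,30) + gcd(2,28) + gcd(6,11) + gcd(21,7) = 1+10+2+1+7 = 21.

21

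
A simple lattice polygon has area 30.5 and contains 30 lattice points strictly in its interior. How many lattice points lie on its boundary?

Pick's theorem gives A = I + B/2 − 1, so B = 2(A − I + 1) = 2(30.5 − 30 + 1) = 3.

3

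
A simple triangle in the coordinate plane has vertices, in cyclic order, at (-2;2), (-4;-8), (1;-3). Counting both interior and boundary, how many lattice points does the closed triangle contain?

25

Using the shoelace formula, 2A = |[(-2)·(-8) − (-4)·2] + [(-4)·(-3) − 1·(-8)] + [1·2 − (-2)·(-3)]| = 40, so the area is 20.
Summing gcd(|Δx|,|Δy|) over the edges gives the boundary count: gcd(2,10) + gcd(5,5) + gcd(3,5) = 2+5+1 = 8.
Pick's theorem gives I = A − B/2 + 1 = 20 − 8/2 + 1 = 17, so the closed region contains I + B = 17 + 8 = 25 lattice points.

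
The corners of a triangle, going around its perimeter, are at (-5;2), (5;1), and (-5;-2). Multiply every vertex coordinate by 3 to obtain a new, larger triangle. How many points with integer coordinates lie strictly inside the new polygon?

172

The shoelace formula gives twice the area as |((-5)·1 − 5·2) + (5·(-2) − (-5)·1) + ((-5)·2 − (-5)·(-2))| = 40, so the area is 20.
Along each edge there are gcd(|Δx|,|Δy|)+1 lattice points, so counting each shared vertex once the boundary has gcd(10,1) + gcd(10,3) + gcd(0,4) = 1+1+4 = 6.
Scaling by 3 multiplies the area by 3² = 9 (so the new area is 180) and multiplies the boundary lattice-point count by 3, giving 18.
By Pick's theorem, the interior count of the dilated polygon is 180 − 18/2 + 1 = 172.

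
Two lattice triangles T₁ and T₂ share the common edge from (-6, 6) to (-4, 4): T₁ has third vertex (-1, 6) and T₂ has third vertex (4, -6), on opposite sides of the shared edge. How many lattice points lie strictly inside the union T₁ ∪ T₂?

The union is the simple quadrilateral with vertices (-6, 6), (-1, 6), (-4, 4), (4, -6) in order.
Using the shoelace formula, 2A = |((-6)·6 − (-1)·6) + ((-1)·4 − (-4)·6) + ((-4)·(-6) − 4·4) + (4·6 − (-6)·(-6))| = 14, so the area is 7.
Along each edge there are gcd(|Δx|,|Δy|)+1 lattice points, so counting each shared vertex once the boundary has gcd(5,0) + gcd(3,2) + gcd(8,10) + gcd(10,12) = 5+1+2+2 = 10.
By Pick's theorem I = A − B/2 + 1 = 7 − 10/2 + 1 = 3.

3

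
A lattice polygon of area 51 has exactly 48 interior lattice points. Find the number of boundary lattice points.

8

Pick's theorem gives A = I + B/2 − 1, so B = 2(A − I + 1) = 2(51 − 48 + 1) = 8.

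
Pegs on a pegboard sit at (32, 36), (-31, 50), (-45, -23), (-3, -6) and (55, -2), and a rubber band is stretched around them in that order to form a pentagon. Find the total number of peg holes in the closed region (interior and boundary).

4137

By the shoelace formula, twice the signed area is |(32·50 − (-31)·36) + ((-31)·(-23) − (-45)·50) + ((-45)·(-6) − (-3)·(-23)) + ((-3)·(-2) − 55·(-6)) + (55·36 − 32·(-2))| = 8260, so the area is 4130.
The number of boundary lattice points is Σ gcd(|Δx|,|Δy|) = gcd(63,14) + gcd(14,73) + gcd(42,17) + gcd(58,4) + gcd(23,38) = 7+1+1+2+1 = 12.
Pick's theorem gives I = A − B/2 + 1 = 4130 − 12/2 + 1 = 4125, so the closed region contains I + B = 4125 + 12 = 4137 lattice points.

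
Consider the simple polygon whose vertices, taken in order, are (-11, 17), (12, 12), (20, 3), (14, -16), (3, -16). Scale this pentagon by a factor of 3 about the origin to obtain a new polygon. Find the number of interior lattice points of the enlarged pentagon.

5392

The shoelace formula gives twice the area as |[(-11)·12 − 12·17] + [12·3 − 20·12] + [20·(-16) − 14·3] + [14·(-16) − 3·(-16)] + [3·17 − (-11)·(-16)]| = 1203, so the area is 1203/2.
The number of boundary lattice points is Σ gcd(|Δx|,|Δy|) = gcd(23,5) + gcd(8,9) + gcd(6,19) + gcd(11,0) + gcd(14,33) = 1+1+1+11+1 = 15.
Scaling by 3 multiplies the area by 3² = 9 (so the new area is 10827/2) and multiplies the boundary lattice-point count by 3, giving 45.
By Pick's theorem, the interior count of the dilated polygon is 10827/2 − 45/2 + 1 = 5392.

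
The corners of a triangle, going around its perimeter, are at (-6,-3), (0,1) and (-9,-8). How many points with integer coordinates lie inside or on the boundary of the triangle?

16

By the shoelace formula, twice the signed area is |[(-6)·1 − 0·(-3)] + [0·(-8) − (-9)·1] + [(-9)·(-3) − (-6)·(-8)]| = 18, so the area is 9.
The number of boundary lattice points is Σ gcd(|Δx|,|Δy|) = gcd(6,4) + gcd(9,9) + gcd(3,5) = 2+9+1 = 12.
Pick's theorem gives I = A − B/2 + 1 = 9 − 12/2 + 1 = 4, so the closed region contains I + B = 4 + 12 = 16 lattice points.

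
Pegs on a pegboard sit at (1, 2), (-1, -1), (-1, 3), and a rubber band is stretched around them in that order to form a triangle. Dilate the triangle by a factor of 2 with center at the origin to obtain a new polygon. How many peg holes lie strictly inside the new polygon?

11

The shoelace formula gives twice the area as |(1·(-1) − (-1)·2) + ((-1)·3 − (-1)·(-1)) + ((-1)·2 − 1·3)| = 8, so the area is 4.
The number of boundary lattice points is Σ gcd(|Δx|,|Δy|) = gcd(2,3) + gcd(0,4) + gcd(2,1) = 1+4+1 = 6.
Scaling by 2 multiplies the area by 2² = 4 (so the new area is 16) and multiplies the boundary lattice-point count by 2, giving 12.
By Pick's theorem, the interior count of the dilated polygon is 16 − 12/2 + 1 = 11.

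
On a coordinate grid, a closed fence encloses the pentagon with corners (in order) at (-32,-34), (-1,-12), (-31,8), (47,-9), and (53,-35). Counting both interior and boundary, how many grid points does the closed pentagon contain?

Using the shoelace formula, 2A = |((-32)·(-12) − (-1)·(-34)) + ((-1)·8 − (-31)·(-12)) + ((-31)·(-9) − 47·8) + (47·(-35) − 53·(-9)) + (53·(-34) − (-32)·(-35))| = 4217, so the area is 2108.5.
Summing gcd(|Δx|,|Δy|) over the edges gives the boundary count: gcd(31,22) + gcd(30,20) + gcd(78,17) + gcd(6,26) + gcd(85,1) = 1+10+1+2+1 = 15.
Pick's theorem gives I = A − B/2 + 1 = 2108.5 − 15/2 + 1 = 2102, so the closed region contains I + B = 2102 + 15 = 2117 lattice points.

2117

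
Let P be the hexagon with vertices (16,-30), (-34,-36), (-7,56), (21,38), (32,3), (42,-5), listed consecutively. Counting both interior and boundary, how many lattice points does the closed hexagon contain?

3912

Using the shoelace formula, 2A = |(16·(-36) − (-34)·(-30)) + ((-34)·56 − (-7)·(-36)) + ((-7)·38 − 21·56) + (21·3 − 32·38) + (32·(-5) − 42·3) + (42·(-30) − 16·(-5))| = 7813, so the area is 3906.5.
Along each edge there are gcd(|Δx|,|Δy|)+1 lattice points, so counting each shared vertex once the boundary has gcd(50,6) + gcd(27,92) + gcd(28,18) + gcd(11,35) + gcd(10,8) + gcd(26,25) = 2+1+2+1+2+1 = 9.
Pick's theorem gives I = A − B/2 + 1 = 3906.5 − 9/2 + 1 = 3903, so the closed region contains I + B = 3903 + 9 = 3912 lattice points.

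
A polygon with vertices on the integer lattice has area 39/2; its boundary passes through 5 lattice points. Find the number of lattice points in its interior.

From Pick's theorem, I = A − B/2 + 1 = 39/2 − 5/2 + 1 = 18.

18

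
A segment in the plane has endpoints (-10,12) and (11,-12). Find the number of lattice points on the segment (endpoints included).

The number of lattice points on a segment between lattice points is gcd(|Δx|,|Δy|) + 1 = gcd(21,24) + 1 = 3 + 1 = 4.

4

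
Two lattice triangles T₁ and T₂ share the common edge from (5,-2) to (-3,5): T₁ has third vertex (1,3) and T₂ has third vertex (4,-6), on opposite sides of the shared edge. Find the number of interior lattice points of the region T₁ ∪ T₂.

The union is the simple quadrilateral with vertices (5,-2), (1,3), (-3,5), (4,-6) in order.
Using the shoelace formula, 2A = |(5·3 − 1·(-2)) + (1·5 − (-3)·3) + ((-3)·(-6) − 4·5) + (4·(-2) − 5·(-6))| = 51, so the area is 51/2.
The number of boundary lattice points is Σ gcd(|Δx|,|Δy|) = gcd(4,5) + gcd(4,2) + gcd(7,11) + gcd(1,4) = 1+2+1+1 = 5.
By Pick's theorem I = A − B/2 + 1 = 51/2 − 5/2 + 1 = 24.

24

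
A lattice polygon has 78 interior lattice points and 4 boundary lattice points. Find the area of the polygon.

By Pick's theorem, A = I + B/2 − 1 = 78 + 4/2 − 1 = 79.

79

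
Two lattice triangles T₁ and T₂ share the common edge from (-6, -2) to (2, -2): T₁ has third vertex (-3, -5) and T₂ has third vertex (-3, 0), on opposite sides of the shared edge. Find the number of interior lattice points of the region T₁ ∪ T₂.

The union is the simple quadrilateral with vertices (-6, -2), (-3, -5), (2, -2), (-3, 0) in order.
The shoelace formula gives twice the area as |((-6)·(-5) − (-3)·(-2)) + ((-3)·(-2) − 2·(-5)) + (2·0 − (-3)·(-2)) + ((-3)·(-2) − (-6)·0)| = 40, so the area is 20.
Along each edge there are gcd(|Δx|,|Δy|)+1 lattice points, so counting each shared vertex once the boundary has gcd(3,3) + gcd(5,3) + gcd(5,2) + gcd(3,2) = 3+1+1+1 = 6.
By Pick's theorem I = A − B/2 + 1 = 20 − 6/2 + 1 = 18.

18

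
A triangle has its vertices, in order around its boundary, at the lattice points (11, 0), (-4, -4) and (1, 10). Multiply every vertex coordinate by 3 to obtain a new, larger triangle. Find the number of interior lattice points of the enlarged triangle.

By the shoelace formula, twice the signed area is |[11·(-4) − (-4)·0] + [(-4)·10 − 1·(-4)] + [1·0 − 11·10]| = 190, so the area is 95.
Summing gcd(|Δx|,|Δy|) over the edges gives the boundary count: gcd(15,4) + gcd(5,14) + gcd(10,10) = 1+1+10 = 12.
Scaling by 3 multiplies the area by 3² = 9 (so the new area is 855) and multiplies the boundary lattice-point count by 3, giving 36.
By Pick's theorem, the interior count of the dilated polygon is 855 − 36/2 + 1 = 838.

838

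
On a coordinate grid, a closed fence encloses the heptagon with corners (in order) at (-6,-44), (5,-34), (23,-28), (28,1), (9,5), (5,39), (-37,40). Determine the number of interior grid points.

2915

Using the shoelace formula, 2A = |((-6)·(-34) − 5·(-44)) + (5·(-28) − 23·(-34)) + (23·1 − 28·(-28)) + (28·5 − 9·1) + (9·39 − 5·5) + (5·40 − (-37)·39) + ((-37)·(-44) − (-6)·40)| = 5841, so the area is 2920.5.
Summing gcd(|Δx|,|Δy|) over the edges gives the boundary count: gcd(11,10) + gcd(18,6) + gcd(5,29) + gcd(19,4) + gcd(4,34) + gcd(42,1) + gcd(31,84) = 1+6+1+1+2+1+1 = 13.
By Pick's theorem A = I + B/2 − 1, so I = 2920.5 − 13/2 + 1 = 2915.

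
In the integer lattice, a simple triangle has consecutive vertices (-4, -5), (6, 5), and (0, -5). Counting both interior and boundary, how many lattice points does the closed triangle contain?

By the shoelace formula, twice the signed area is |((-4)·5 − 6·(-5)) + (6·(-5) − 0·5) + (0·(-5) − (-4)·(-5))| = 40, so the area is 20.
The number of boundary lattice points is Σ gcd(|Δx|,|Δy|) = gcd(10,10) + gcd(6,10) + gcd(4,0) = 10+2+4 = 16.
Pick's theorem gives I = A − B/2 + 1 = 20 − 16/2 + 1 = 13, so the closed region contains I + B = 13 + 16 = 29 lattice points.

29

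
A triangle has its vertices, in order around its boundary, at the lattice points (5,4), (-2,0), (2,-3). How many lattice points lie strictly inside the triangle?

18

Using the shoelace formula, 2A = |[5·0 − (-2)·4] + [(-2)·(-3) − 2·0] + [2·4 − 5·(-3)]| = 37, so the area is 37/2.
The number of boundary lattice points is Σ gcd(|Δx|,|Δy|) = gcd(7,4) + gcd(4,3) + gcd(3,7) = 1+1+1 = 3.
By Pick's theorem A = I + B/2 − 1, so I = 37/2 − 3/2 + 1 = 18.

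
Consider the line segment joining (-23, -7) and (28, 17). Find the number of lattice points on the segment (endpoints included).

4

The number of lattice points on a segment between lattice points is gcd(|Δx|,|Δy|) + 1 = gcd(51,24) + 1 = 3 + 1 = 4.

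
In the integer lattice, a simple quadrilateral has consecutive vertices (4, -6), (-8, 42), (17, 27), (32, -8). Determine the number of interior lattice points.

Using the shoelace formula, 2A = |(4·42 − (-8)·(-6)) + ((-8)·27 − 17·42) + (17·(-8) − 32·27) + (32·(-6) − 4·(-8))| = 1970, so the area is 985.
The number of boundary lattice points is Σ gcd(|Δx|,|Δy|) = gcd(12,48) + gcd(25,15) + gcd(15,35) + gcd(28,2) = 12+5+5+2 = 24.
Pick's theorem gives I = A − B/2 + 1 = 985 − 24/2 + 1 = 974.

974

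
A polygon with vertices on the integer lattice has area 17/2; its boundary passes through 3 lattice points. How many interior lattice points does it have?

Pick's theorem A = I + B/2 − 1 rearranges to I = A − B/2 + 1 = 17/2 − 3/2 + 1 = 8.

8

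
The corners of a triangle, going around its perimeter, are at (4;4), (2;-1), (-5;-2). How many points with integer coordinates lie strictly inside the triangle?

The shoelace formula gives twice the area as |[4·(-1) − 2·4] + [2·(-2) − (-5)·(-1)] + [(-5)·4 − 4·(-2)]| = 33, so the area is 33/2.
Summing gcd(|Δx|,|Δy|) over the edges gives the boundary count: gcd(2,5) + gcd(7,1) + gcd(9,6) = 1+1+3 = 5.
Pick's theorem gives I = A − B/2 + 1 = 33/2 − 5/2 + 1 = 15.

15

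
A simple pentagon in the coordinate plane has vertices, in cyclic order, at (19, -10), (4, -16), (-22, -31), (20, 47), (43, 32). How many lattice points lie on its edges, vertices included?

The number of boundary lattice points is Σ gcd(|Δx|,|Δy|) = gcd(15,6) + gcd(26,15) + gcd(42,78) + gcd(23,15) + gcd(24,42) = 3+1+6+1+6 = 17.

17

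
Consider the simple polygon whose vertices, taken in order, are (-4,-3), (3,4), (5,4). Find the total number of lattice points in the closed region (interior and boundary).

Using the shoelace formula, 2A = |[(-4)·4 − 3·(-3)] + [3·4 − 5·4] + [5·(-3) − (-4)·4]| = 14, so the area is 7.
Along each edge there are gcd(|Δx|,|Δy|)+1 lattice points, so counting each shared vertex once the boundary has gcd(7,7) + gcd(2,0) + gcd(9,7) = 7+2+1 = 10.
Pick's theorem gives I = A − B/2 + 1 = 7 − 10/2 + 1 = 3, so the closed region contains I + B = 3 + 10 = 13 lattice points.

13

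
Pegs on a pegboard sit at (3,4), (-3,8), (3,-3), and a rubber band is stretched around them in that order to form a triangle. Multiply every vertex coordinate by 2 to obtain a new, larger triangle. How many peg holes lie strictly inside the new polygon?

Using the shoelace formula, 2A = |(3·8 − (-3)·4) + ((-3)·(-3) − 3·8) + (3·4 − 3·(-3))| = 42, so the area is 21.
The number of boundary lattice points is Σ gcd(|Δx|,|Δy|) = gcd(6,4) + gcd(6,11) + gcd(0,7) = 2+1+7 = 10.
Scaling by 2 multiplies the area by 2² = 4 (so the new area is 84) and multiplies the boundary lattice-point count by 2, giving 20.
By Pick's theorem, the interior count of the dilated polygon is 84 − 20/2 + 1 = 75.

75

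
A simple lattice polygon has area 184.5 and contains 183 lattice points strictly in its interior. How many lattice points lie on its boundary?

Pick's theorem gives A = I + B/2 − 1, so B = 2(A − I + 1) = 2(184.5 − 183 + 1) = 5.

5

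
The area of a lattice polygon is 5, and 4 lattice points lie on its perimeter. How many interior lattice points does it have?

4

Pick's theorem A = I + B/2 − 1 rearranges to I = A − B/2 + 1 = 5 − 4/2 + 1 = 4.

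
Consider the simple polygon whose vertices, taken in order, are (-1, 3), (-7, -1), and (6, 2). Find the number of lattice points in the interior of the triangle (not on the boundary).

16

The shoelace formula gives twice the area as |[(-1)·(-1) − (-7)·3] + [(-7)·2 − 6·(-1)] + [6·3 − (-1)·2]| = 34, so the area is 17.
Summing gcd(|Δx|,|Δy|) over the edges gives the boundary count: gcd(6,4) + gcd(13,3) + gcd(7,1) = 2+1+1 = 4.
By Pick's theorem A = I + B/2 − 1, so I = 17 − 4/2 + 1 = 16.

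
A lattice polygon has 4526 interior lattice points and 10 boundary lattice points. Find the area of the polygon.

4530

Pick's theorem states A = I + B/2 − 1, so A = 4526 + 10/2 − 1 = 4530.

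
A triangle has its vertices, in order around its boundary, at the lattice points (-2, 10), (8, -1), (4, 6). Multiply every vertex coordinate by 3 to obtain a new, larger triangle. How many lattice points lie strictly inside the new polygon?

Using the shoelace formula, 2A = |((-2)·(-1) − 8·10) + (8·6 − 4·(-1)) + (4·10 − (-2)·6)| = 26, so the area is 13.
Along each edge there are gcd(|Δx|,|Δy|)+1 lattice points, so counting each shared vertex once the boundary has gcd(10,11) + gcd(4,7) + gcd(6,4) = 1+1+2 = 4.
Scaling by 3 multiplies the area by 3² = 9 (so the new area is 117) and multiplies the boundary lattice-point count by 3, giving 12.
By Pick's theorem, the interior count of the dilated polygon is 117 − 12/2 + 1 = 112.

112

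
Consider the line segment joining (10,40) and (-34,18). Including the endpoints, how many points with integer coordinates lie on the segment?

The number of lattice points on a segment between lattice points is gcd(|Δx|,|Δy|) + 1 = gcd(44,22) + 1 = 22 + 1 = 23.

23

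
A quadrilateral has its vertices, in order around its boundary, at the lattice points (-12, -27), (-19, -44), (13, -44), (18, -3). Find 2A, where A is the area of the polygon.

The shoelace formula gives twice the area as |((-12)·(-44) − (-19)·(-27)) + ((-19)·(-44) − 13·(-44)) + (13·(-3) − 18·(-44)) + (18·(-27) − (-12)·(-3))| = 1654, so the area is 827.

1654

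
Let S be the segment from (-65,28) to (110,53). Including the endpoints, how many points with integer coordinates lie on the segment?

The number of lattice points on a segment between lattice points is gcd(|Δx|,|Δy|) + 1 = gcd(175,25) + 1 = 25 + 1 = 26.

26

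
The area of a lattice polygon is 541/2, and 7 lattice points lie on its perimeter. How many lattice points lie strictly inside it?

From Pick's theorem, I = A − B/2 + 1 = 541/2 − 7/2 + 1 = 268.

268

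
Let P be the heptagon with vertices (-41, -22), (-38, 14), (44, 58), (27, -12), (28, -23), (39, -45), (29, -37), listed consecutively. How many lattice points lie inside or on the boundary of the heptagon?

4646

The shoelace formula gives twice the area as |((-41)·14 − (-38)·(-22)) + ((-38)·58 − 44·14) + (44·(-12) − 27·58) + (27·(-23) − 28·(-12)) + (28·(-45) − 39·(-23)) + (39·(-37) − 29·(-45)) + (29·(-22) − (-41)·(-37))| = 9265, so the area is 9265/2.
The number of boundary lattice points is Σ gcd(|Δx|,|Δy|) = gcd(3,36) + gcd(82,44) + gcd(17,70) + gcd(1,11) + gcd(11,22) + gcd(10,8) + gcd(70,15) = 3+2+1+1+11+2+5 = 25.
Pick's theorem gives I = A − B/2 + 1 = 9265/2 − 25/2 + 1 = 4621, so the closed region contains I + B = 4621 + 25 = 4646 lattice points.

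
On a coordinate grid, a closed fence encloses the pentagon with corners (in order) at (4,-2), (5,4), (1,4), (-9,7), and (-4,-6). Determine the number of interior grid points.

By the shoelace formula, twice the signed area is |(4·4 − 5·(-2)) + (5·4 − 1·4) + (1·7 − (-9)·4) + ((-9)·(-6) − (-4)·7) + ((-4)·(-2) − 4·(-6))| = 199, so the area is 199/2.
Along each edge there are gcd(|Δx|,|Δy|)+1 lattice points, so counting each shared vertex once the boundary has gcd(1,6) + gcd(4,0) + gcd(10,3) + gcd(5,13) + gcd(8,4) = 1+4+1+1+4 = 11.
By Pick's theorem A = I + B/2 − 1, so I = 199/2 − 11/2 + 1 = 95.

95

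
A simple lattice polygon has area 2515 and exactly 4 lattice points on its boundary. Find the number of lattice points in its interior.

From Pick's theorem, I = A − B/2 + 1 = 2515 − 4/2 + 1 = 2514.

2514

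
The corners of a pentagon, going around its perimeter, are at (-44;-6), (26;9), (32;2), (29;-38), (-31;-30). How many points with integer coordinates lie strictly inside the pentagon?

2461

By the shoelace formula, twice the signed area is |[(-44)·9 − 26·(-6)] + [26·2 − 32·9] + [32·(-38) − 29·2] + [29·(-30) − (-31)·(-38)] + [(-31)·(-6) − (-44)·(-30)]| = 4932, so the area is 2466.
Along each edge there are gcd(|Δx|,|Δy|)+1 lattice points, so counting each shared vertex once the boundary has gcd(70,15) + gcd(6,7) + gcd(3,40) + gcd(60,8) + gcd(13,24) = 5+1+1+4+1 = 12.
By Pick's theorem A = I + B/2 − 1, so I = 2466 − 12/2 + 1 = 2461.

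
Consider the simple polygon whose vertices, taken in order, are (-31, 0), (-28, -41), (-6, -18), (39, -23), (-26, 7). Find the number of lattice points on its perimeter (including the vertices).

13

Along each edge there are gcd(|Δx|,|Δy|)+1 lattice points, so counting each shared vertex once the boundary has gcd(3,41) + gcd(22,23) + gcd(45,5) + gcd(65,30) + gcd(5,7) = 1+1+5+5+1 = 13.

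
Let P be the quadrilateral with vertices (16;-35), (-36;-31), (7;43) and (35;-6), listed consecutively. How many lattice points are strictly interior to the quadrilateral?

2876

By the shoelace formula, twice the signed area is |(16·(-31) − (-36)·(-35)) + ((-36)·43 − 7·(-31)) + (7·(-6) − 35·43) + (35·(-35) − 16·(-6))| = 5763, so the area is 2881.5.
The number of boundary lattice points is Σ gcd(|Δx|,|Δy|) = gcd(52,4) + gcd(43,74) + gcd(28,49) + gcd(19,29) = 4+1+7+1 = 13.
Pick's theorem gives I = A − B/2 + 1 = 2881.5 − 13/2 + 1 = 2876.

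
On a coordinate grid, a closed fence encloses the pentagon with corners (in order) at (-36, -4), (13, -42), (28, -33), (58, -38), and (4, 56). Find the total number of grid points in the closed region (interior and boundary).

The shoelace formula gives twice the area as |((-36)·(-42) − 13·(-4)) + (13·(-33) − 28·(-42)) + (28·(-38) − 58·(-33)) + (58·56 − 4·(-38)) + (4·(-4) − (-36)·56)| = 8561, so the area is 4280.5.
Along each edge there are gcd(|Δx|,|Δy|)+1 lattice points, so counting each shared vertex once the boundary has gcd(49,38) + gcd(15,9) + gcd(30,5) + gcd(54,94) + gcd(40,60) = 1+3+5+2+20 = 31.
Pick's theorem gives I = A − B/2 + 1 = 4280.5 − 31/2 + 1 = 4266, so the closed region contains I + B = 4266 + 31 = 4297 lattice points.

4297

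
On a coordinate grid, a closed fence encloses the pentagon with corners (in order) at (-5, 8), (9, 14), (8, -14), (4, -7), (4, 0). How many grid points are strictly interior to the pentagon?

The shoelace formula gives twice the area as |[(-5)·14 − 9·8] + [9·(-14) − 8·14] + [8·(-7) − 4·(-14)] + [4·0 − 4·(-7)] + [4·8 − (-5)·0]| = 320, so the area is 160.
Along each edge there are gcd(|Δx|,|Δy|)+1 lattice points, so counting each shared vertex once the boundary has gcd(14,6) + gcd(1,28) + gcd(4,7) + gcd(0,7) + gcd(9,8) = 2+1+1+7+1 = 12.
By Pick's theorem A = I + B/2 − 1, so I = 160 − 12/2 + 1 = 155.

155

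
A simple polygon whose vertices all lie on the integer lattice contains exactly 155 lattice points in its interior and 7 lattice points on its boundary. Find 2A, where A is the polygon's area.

By Pick's theorem, A = I + B/2 − 1 = 155 + 7/2 − 1 = 315/2.
Hence 2A = 315.

315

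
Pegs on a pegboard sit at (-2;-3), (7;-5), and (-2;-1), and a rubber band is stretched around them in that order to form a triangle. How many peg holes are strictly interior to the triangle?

The shoelace formula gives twice the area as |((-2)·(-5) − 7·(-3)) + (7·(-1) − (-2)·(-5)) + ((-2)·(-3) − (-2)·(-1))| = 18, so the area is 9.
Along each edge there are gcd(|Δx|,|Δy|)+1 lattice points, so counting each shared vertex once the boundary has gcd(9,2) + gcd(9,4) + gcd(0,2) = 1+1+2 = 4.
Pick's theorem gives I = A − B/2 + 1 = 9 − 4/2 + 1 = 8.

8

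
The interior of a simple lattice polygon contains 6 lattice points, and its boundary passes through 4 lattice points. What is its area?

By Pick's theorem, A = I + B/2 − 1 = 6 + 4/2 − 1 = 7.

7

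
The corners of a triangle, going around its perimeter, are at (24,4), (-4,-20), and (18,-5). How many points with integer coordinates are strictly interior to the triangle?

By the shoelace formula, twice the signed area is |(24·(-20) − (-4)·4) + ((-4)·(-5) − 18·(-20)) + (18·4 − 24·(-5))| = 108, so the area is 54.
The number of boundary lattice points is Σ gcd(|Δx|,|Δy|) = gcd(28,24) + gcd(22,15) + gcd(6,9) = 4+1+3 = 8.
By Pick's theorem A = I + B/2 − 1, so I = 54 − 8/2 + 1 = 51.

51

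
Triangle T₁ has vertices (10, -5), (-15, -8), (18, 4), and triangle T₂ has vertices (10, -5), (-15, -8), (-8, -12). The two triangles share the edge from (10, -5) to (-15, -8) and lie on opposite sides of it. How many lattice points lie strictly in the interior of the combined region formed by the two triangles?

159

The union is the simple quadrilateral with vertices (10, -5), (18, 4), (-15, -8), (-8, -12) in order.
By the shoelace formula, twice the signed area is |[10·4 − 18·(-5)] + [18·(-8) − (-15)·4] + [(-15)·(-12) − (-8)·(-8)] + [(-8)·(-5) − 10·(-12)]| = 322, so the area is 161.
The number of boundary lattice points is Σ gcd(|Δx|,|Δy|) = gcd(8,9) + gcd(33,12) + gcd(7,4) + gcd(18,7) = 1+3+1+1 = 6.
By Pick's theorem I = A − B/2 + 1 = 161 − 6/2 + 1 = 159.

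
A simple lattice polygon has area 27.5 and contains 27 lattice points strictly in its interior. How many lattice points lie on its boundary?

3

Pick's theorem gives A = I + B/2 − 1, so B = 2(A − I + 1) = 2(27.5 − 27 + 1) = 3.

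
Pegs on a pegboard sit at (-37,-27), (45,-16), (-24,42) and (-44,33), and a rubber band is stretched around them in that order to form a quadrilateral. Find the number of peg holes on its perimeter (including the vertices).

Summing gcd(|Δx|,|Δy|) over the edges gives the boundary count: gcd(82,11) + gcd(69,58) + gcd(20,9) + gcd(7,60) = 1+1+1+1 = 4.

4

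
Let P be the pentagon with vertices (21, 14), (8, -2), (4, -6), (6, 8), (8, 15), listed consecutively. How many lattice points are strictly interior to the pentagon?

The shoelace formula gives twice the area as |[21·(-2) − 8·14] + [8·(-6) − 4·(-2)] + [4·8 − 6·(-6)] + [6·15 − 8·8] + [8·14 − 21·15]| = 303, so the area is 151.5.
The number of boundary lattice points is Σ gcd(|Δx|,|Δy|) = gcd(13,16) + gcd(4,4) + gcd(2,14) + gcd(2,7) + gcd(13,1) = 1+4+2+1+1 = 9.
By Pick's theorem A = I + B/2 − 1, so I = 151.5 − 9/2 + 1 = 148.

148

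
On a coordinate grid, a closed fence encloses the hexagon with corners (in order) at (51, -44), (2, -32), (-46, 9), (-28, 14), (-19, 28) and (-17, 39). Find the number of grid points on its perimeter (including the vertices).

6

Along each edge there are gcd(|Δx|,|Δy|)+1 lattice points, so counting each shared vertex once the boundary has gcd(49,12) + gcd(48,41) + gcd(18,5) + gcd(9,14) + gcd(2,11) + gcd(68,83) = 1+1+1+1+1+1 = 6.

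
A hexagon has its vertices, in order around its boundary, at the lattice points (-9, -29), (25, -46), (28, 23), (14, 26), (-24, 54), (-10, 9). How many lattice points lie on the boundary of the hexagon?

Along each edge there are gcd(|Δx|,|Δy|)+1 lattice points, so counting each shared vertex once the boundary has gcd(34,17) + gcd(3,69) + gcd(14,3) + gcd(38,28) + gcd(14,45) + gcd(1,38) = 17+3+1+2+1+1 = 25.

25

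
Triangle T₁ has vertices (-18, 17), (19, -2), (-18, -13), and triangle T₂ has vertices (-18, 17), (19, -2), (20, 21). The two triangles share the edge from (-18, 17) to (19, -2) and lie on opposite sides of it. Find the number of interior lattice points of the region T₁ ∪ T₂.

The union is the simple quadrilateral with vertices (-18, 17), (-18, -13), (19, -2), (20, 21) in order.
The shoelace formula gives twice the area as |[(-18)·(-13) − (-18)·17] + [(-18)·(-2) − 19·(-13)] + [19·21 − 20·(-2)] + [20·17 − (-18)·21]| = 1980, so the area is 990.
Summing gcd(|Δx|,|Δy|) over the edges gives the boundary count: gcd(0,30) + gcd(37,11) + gcd(1,23) + gcd(38,4) = 30+1+1+2 = 34.
By Pick's theorem I = A − B/2 + 1 = 990 − 34/2 + 1 = 974.

974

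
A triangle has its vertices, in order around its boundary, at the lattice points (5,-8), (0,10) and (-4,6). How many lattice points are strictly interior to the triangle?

44

The shoelace formula gives twice the area as |(5·10 − 0·(-8)) + (0·6 − (-4)·10) + ((-4)·(-8) − 5·6)| = 92, so the area is 46.
The number of boundary lattice points is Σ gcd(|Δx|,|Δy|) = gcd(5,18) + gcd(4,4) + gcd(9,14) = 1+4+1 = 6.
Pick's theorem gives I = A − B/2 + 1 = 46 − 6/2 + 1 = 44.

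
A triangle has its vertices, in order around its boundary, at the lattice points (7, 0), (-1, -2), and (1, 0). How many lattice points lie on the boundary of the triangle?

10

Summing gcd(|Δx|,|Δy|) over the edges gives the boundary count: gcd(8,2) + gcd(2,2) + gcd(6,0) = 2+2+6 = 10.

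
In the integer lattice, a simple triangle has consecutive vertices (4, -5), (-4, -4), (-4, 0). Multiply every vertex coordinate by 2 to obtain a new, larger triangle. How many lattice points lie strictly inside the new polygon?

59

By the shoelace formula, twice the signed area is |[4·(-4) − (-4)·(-5)] + [(-4)·0 − (-4)·(-4)] + [(-4)·(-5) − 4·0]| = 32, so the area is 16.
The number of boundary lattice points is Σ gcd(|Δx|,|Δy|) = gcd(8,1) + gcd(0,4) + gcd(8,5) = 1+4+1 = 6.
Scaling by 2 multiplies the area by 2² = 4 (so the new area is 64) and multiplies the boundary lattice-point count by 2, giving 12.
By Pick's theorem, the interior count of the dilated polygon is 64 − 12/2 + 1 = 59.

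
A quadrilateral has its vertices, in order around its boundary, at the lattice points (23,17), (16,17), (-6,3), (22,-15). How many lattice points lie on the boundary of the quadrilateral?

Summing gcd(|Δx|,|Δy|) over the edges gives the boundary count: gcd(7,0) + gcd(22,14) + gcd(28,18) + gcd(1,32) = 7+2+2+1 = 12.

12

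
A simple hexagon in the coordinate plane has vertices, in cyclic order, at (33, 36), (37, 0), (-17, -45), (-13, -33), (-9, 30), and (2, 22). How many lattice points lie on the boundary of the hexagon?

20

Along each edge there are gcd(|Δx|,|Δy|)+1 lattice points, so counting each shared vertex once the boundary has gcd(4,36) + gcd(54,45) + gcd(4,12) + gcd(4,63) + gcd(11,8) + gcd(31,14) = 4+9+4+1+1+1 = 20.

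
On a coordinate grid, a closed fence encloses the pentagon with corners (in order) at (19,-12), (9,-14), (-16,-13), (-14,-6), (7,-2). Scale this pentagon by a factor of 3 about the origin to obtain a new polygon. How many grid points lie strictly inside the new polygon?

Using the shoelace formula, 2A = |[19·(-14) − 9·(-12)] + [9·(-13) − (-16)·(-14)] + [(-16)·(-6) − (-14)·(-13)] + [(-14)·(-2) − 7·(-6)] + [7·(-12) − 19·(-2)]| = 561, so the area is 280.5.
The number of boundary lattice points is Σ gcd(|Δx|,|Δy|) = gcd(10,2) + gcd(25,1) + gcd(2,7) + gcd(21,4) + gcd(12,10) = 2+1+1+1+2 = 7.
Scaling by 3 multiplies the area by 3² = 9 (so the new area is 5049/2) and multiplies the boundary lattice-point count by 3, giving 21.
By Pick's theorem, the interior count of the dilated polygon is 5049/2 − 21/2 + 1 = 2515.

2515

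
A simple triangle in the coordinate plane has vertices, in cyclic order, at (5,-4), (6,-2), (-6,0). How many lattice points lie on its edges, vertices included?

4

Summing gcd(|Δx|,|Δy|) over the edges gives the boundary count: gcd(1,2) + gcd(12,2) + gcd(11,4) = 1+2+1 = 4.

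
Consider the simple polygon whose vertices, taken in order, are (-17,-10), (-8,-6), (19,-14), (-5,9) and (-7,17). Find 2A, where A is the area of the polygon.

The shoelace formula gives twice the area as |[(-17)·(-6) − (-8)·(-10)] + [(-8)·(-14) − 19·(-6)] + [19·9 − (-5)·(-14)] + [(-5)·17 − (-7)·9] + [(-7)·(-10) − (-17)·17]| = 686, so the area is 343.

686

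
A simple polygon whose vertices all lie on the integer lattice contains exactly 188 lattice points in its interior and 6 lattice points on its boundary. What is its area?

190

Pick's theorem states A = I + B/2 − 1, so A = 188 + 6/2 − 1 = 190.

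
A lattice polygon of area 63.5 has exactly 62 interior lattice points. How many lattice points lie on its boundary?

Pick's theorem gives A = I + B/2 − 1, so B = 2(A − I + 1) = 2(63.5 − 62 + 1) = 5.

5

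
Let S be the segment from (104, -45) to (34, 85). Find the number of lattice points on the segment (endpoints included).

11

The number of lattice points on a segment between lattice points is gcd(|Δx|,|Δy|) + 1 = gcd(70,130) + 1 = 10 + 1 = 11.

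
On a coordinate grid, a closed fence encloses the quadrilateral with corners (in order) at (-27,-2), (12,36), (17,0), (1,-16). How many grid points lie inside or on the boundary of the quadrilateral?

Using the shoelace formula, 2A = |[(-27)·36 − 12·(-2)] + [12·0 − 17·36] + [17·(-16) − 1·0] + [1·(-2) − (-27)·(-16)]| = 2266, so the area is 1133.
Summing gcd(|Δx|,|Δy|) over the edges gives the boundary count: gcd(39,38) + gcd(5,36) + gcd(16,16) + gcd(28,14) = 1+1+16+14 = 32.
Pick's theorem gives I = A − B/2 + 1 = 1133 − 32/2 + 1 = 1118, so the closed region contains I + B = 1118 + 32 = 1150 lattice points.

1150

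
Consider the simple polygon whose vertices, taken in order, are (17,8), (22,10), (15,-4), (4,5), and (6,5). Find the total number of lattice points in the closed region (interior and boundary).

107

Using the shoelace formula, 2A = |(17·10 − 22·8) + (22·(-4) − 15·10) + (15·5 − 4·(-4)) + (4·5 − 6·5) + (6·8 − 17·5)| = 200, so the area is 100.
The number of boundary lattice points is Σ gcd(|Δx|,|Δy|) = gcd(5,2) + gcd(7,14) + gcd(11,9) + gcd(2,0) + gcd(11,3) = 1+7+1+2+1 = 12.
Pick's theorem gives I = A − B/2 + 1 = 100 − 12/2 + 1 = 95, so the closed region contains I + B = 95 + 12 = 107 lattice points.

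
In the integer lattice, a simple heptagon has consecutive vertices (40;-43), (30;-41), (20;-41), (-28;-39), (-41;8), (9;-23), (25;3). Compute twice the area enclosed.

4233

Using the shoelace formula, 2A = |[40·(-41) − 30·(-43)] + [30·(-41) − 20·(-41)] + [20·(-39) − (-28)·(-41)] + [(-28)·8 − (-41)·(-39)] + [(-41)·(-23) − 9·8] + [9·3 − 25·(-23)] + [25·(-43) − 40·3]| = 4233, so the area is 2116.5.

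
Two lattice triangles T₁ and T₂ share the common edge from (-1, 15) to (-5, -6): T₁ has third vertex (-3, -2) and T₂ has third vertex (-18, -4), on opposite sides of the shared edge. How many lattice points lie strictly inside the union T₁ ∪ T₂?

152

The union is the simple quadrilateral with vertices (-1, 15), (-3, -2), (-5, -6), (-18, -4) in order.
By the shoelace formula, twice the signed area is |((-1)·(-2) − (-3)·15) + ((-3)·(-6) − (-5)·(-2)) + ((-5)·(-4) − (-18)·(-6)) + ((-18)·15 − (-1)·(-4))| = 307, so the area is 307/2.
Along each edge there are gcd(|Δx|,|Δy|)+1 lattice points, so counting each shared vertex once the boundary has gcd(2,17) + gcd(2,4) + gcd(13,2) + gcd(17,19) = 1+2+1+1 = 5.
By Pick's theorem I = A − B/2 + 1 = 307/2 − 5/2 + 1 = 152.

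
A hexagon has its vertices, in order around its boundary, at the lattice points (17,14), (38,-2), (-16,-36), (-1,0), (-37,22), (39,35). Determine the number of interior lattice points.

2109

The shoelace formula gives twice the area as |[17·(-2) − 38·14] + [38·(-36) − (-16)·(-2)] + [(-16)·0 − (-1)·(-36)] + [(-1)·22 − (-37)·0] + [(-37)·35 − 39·22] + [39·14 − 17·35]| = 4226, so the area is 2113.
The number of boundary lattice points is Σ gcd(|Δx|,|Δy|) = gcd(21,16) + gcd(54,34) + gcd(15,36) + gcd(36,22) + gcd(76,13) + gcd(22,21) = 1+2+3+2+1+1 = 10.
Pick's theorem gives I = A − B/2 + 1 = 2113 − 10/2 + 1 = 2109.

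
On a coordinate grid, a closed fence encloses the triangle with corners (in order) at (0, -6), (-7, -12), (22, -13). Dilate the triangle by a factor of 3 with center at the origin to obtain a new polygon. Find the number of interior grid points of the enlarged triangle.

811

The shoelace formula gives twice the area as |[0·(-12) − (-7)·(-6)] + [(-7)·(-13) − 22·(-12)] + [22·(-6) − 0·(-13)]| = 181, so the area is 181/2.
Summing gcd(|Δx|,|Δy|) over the edges gives the boundary count: gcd(7,6) + gcd(29,1) + gcd(22,7) = 1+1+1 = 3.
Scaling by 3 multiplies the area by 3² = 9 (so the new area is 814.5) and multiplies the boundary lattice-point count by 3, giving 9.
By Pick's theorem, the interior count of the dilated polygon is 814.5 − 9/2 + 1 = 811.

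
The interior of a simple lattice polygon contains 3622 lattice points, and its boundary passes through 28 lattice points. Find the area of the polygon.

Pick's theorem states A = I + B/2 − 1, so A = 3622 + 28/2 − 1 = 3635.

3635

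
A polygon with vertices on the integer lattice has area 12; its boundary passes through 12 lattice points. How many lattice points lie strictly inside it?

Pick's theorem A = I + B/2 − 1 rearranges to I = A − B/2 + 1 = 12 − 12/2 + 1 = 7.

7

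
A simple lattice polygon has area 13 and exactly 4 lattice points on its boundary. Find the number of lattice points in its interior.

12

Pick's theorem A = I + B/2 − 1 rearranges to I = A − B/2 + 1 = 13 − 4/2 + 1 = 12.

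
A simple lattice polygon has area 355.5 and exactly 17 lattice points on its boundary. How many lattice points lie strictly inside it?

From Pick's theorem, I = A − B/2 + 1 = 355.5 − 17/2 + 1 = 348.

348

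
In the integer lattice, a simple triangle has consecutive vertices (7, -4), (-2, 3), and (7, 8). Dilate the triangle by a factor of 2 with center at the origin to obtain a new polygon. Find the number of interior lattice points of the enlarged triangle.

The shoelace formula gives twice the area as |[7·3 − (-2)·(-4)] + [(-2)·8 − 7·3] + [7·(-4) − 7·8]| = 108, so the area is 54.
The number of boundary lattice points is Σ gcd(|Δx|,|Δy|) = gcd(9,7) + gcd(9,5) + gcd(0,12) = 1+1+12 = 14.
Scaling by 2 multiplies the area by 2² = 4 (so the new area is 216) and multiplies the boundary lattice-point count by 2, giving 28.
By Pick's theorem, the interior count of the dilated polygon is 216 − 28/2 + 1 = 203.

203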